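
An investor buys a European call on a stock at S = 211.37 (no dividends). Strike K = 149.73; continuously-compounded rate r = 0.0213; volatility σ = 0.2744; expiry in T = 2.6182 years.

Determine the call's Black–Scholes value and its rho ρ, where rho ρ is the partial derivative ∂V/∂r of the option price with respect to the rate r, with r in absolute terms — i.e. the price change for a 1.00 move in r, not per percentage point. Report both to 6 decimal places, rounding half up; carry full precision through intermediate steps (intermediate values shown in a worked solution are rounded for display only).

price = 77.331102
ρ = 278.731546

σ√T = 0.2744·√2.6182 = 0.444003
d₁ = (ln(S/K) + (r+σ²/2)T) / (σ√T) = (ln(211.37/149.73) + (0.0213+0.2744²/2)·2.6182) / 0.444003 = (0.344776 + 0.154337) / 0.444003 = 1.124122
d₂ = d₁ − σ√T = 1.124122 − 0.444003 = 0.680120
e^{−rT} = e^{−0.0213·2.6182} = 0.945759
N(d₁) = 0.869519,  N(d₂) = 0.751786
Call price V = S·N(d₁) − K·e^{−rT}·N(d₂) = 183.790328 − 106.459226 = 77.331102
ρ = K·T·e^{−rT}·N(d₂) = 278.731546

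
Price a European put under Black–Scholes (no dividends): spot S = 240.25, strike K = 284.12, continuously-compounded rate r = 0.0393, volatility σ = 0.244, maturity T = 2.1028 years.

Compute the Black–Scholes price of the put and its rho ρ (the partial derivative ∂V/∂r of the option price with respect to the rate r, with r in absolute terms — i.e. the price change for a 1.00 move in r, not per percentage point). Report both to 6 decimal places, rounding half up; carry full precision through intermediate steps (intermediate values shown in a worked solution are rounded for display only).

price = 46.904070
ρ = -364.025354

σ√T = 0.244·√2.1028 = 0.353825
d₁ = (ln(S/K) + (r+σ²/2)T) / (σ√T) = (ln(240.25/284.12) + (0.0393+0.244²/2)·2.1028) / 0.353825 = (-0.167717 + 0.145236) / 0.353825 = -0.063535
d₂ = d₁ − σ√T = -0.063535 − 0.353825 = -0.417361
e^{−rT} = e^{−0.0393·2.1028} = 0.920682
N(−d₁) = 0.525330,  N(−d₂) = 0.661793
Put price V = K·e^{−rT}·N(−d₂) − S·N(−d₁) = 173.114587 − 126.210517 = 46.904070
ρ = −K·T·e^{−rT}·N(−d₂) = -364.025354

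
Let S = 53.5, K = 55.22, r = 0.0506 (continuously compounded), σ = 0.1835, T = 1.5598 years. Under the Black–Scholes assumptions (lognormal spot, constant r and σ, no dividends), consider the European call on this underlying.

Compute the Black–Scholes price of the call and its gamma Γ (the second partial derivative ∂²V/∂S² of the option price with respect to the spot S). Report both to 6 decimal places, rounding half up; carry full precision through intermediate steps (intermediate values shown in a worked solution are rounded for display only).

σ√T = 0.1835·√1.5598 = 0.229177
d₁ = (ln(S/K) + (r+σ²/2)T) / (σ√T) = (ln(53.5/55.22) + (0.0506+0.1835²/2)·1.5598) / 0.229177 = (-0.031644 + 0.105187) / 0.229177 = 0.320902
d₂ = d₁ − σ√T = 0.320902 − 0.229177 = 0.091725
e^{−rT} = e^{−0.0506·1.5598} = 0.924108
N(d₁) = 0.625858,  N(d₂) = 0.536542
Call price V = S·N(d₁) − K·e^{−rT}·N(d₂) = 33.483389 − 27.379340 = 6.104049
φ(d₁) = (1/√(2π))·e^{−d₁²/2} = 0.378921
Γ = φ(d₁) / (S·σ·√T) = 0.030905

price = 6.104049
Γ = 0.030905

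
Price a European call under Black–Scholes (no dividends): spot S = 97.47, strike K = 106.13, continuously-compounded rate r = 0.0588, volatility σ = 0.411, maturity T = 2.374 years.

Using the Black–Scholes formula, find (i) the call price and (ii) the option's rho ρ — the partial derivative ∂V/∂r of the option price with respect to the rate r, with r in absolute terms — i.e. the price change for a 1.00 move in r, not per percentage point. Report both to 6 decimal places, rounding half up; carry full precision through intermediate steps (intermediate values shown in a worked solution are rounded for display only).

price = 26.244864
ρ = 89.580652

σ√T = 0.411·√2.374 = 0.633260
d₁ = (ln(S/K) + (r+σ²/2)T) / (σ√T) = (ln(97.47/106.13) + (0.0588+0.411²/2)·2.374) / 0.633260 = (-0.085120 + 0.340100) / 0.633260 = 0.402647
d₂ = d₁ − σ√T = 0.402647 − 0.633260 = -0.230613
e^{−rT} = e^{−0.0588·2.374} = 0.869714
N(d₁) = 0.656396,  N(d₂) = 0.408808
Call price V = S·N(d₁) − K·e^{−rT}·N(d₂) = 63.978921 − 37.734057 = 26.244864
ρ = K·T·e^{−rT}·N(d₂) = 89.580652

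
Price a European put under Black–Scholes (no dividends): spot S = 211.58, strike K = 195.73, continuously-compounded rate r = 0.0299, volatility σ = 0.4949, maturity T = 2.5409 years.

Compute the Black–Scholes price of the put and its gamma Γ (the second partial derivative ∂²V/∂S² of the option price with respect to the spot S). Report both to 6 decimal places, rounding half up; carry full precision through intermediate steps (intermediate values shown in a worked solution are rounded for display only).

price = 46.270847
Γ = 0.002009

σ√T = 0.4949·√2.5409 = 0.788881
d₁ = (ln(S/K) + (r+σ²/2)T) / (σ√T) = (ln(211.58/195.73) + (0.0299+0.4949²/2)·2.5409) / 0.788881 = (0.077867 + 0.387139) / 0.788881 = 0.589451
d₂ = d₁ − σ√T = 0.589451 − 0.788881 = -0.199430
e^{−rT} = e^{−0.0299·2.5409} = 0.926841
N(−d₁) = 0.277779,  N(−d₂) = 0.579037
Put price V = K·e^{−rT}·N(−d₂) − S·N(−d₁) = 105.043432 − 58.772584 = 46.270847
φ(d₁) = (1/√(2π))·e^{−d₁²/2} = 0.335322
Γ = φ(d₁) / (S·σ·√T) = 0.002009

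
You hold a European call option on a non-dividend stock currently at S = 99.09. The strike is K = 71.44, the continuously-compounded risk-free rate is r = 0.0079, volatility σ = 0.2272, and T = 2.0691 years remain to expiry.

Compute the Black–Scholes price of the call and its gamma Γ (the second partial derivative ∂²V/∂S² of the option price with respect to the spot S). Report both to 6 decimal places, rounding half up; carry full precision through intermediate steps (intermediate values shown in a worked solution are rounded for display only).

σ√T = 0.2272·√2.0691 = 0.326813
d₁ = (ln(S/K) + (r+σ²/2)T) / (σ√T) = (ln(99.09/71.44) + (0.0079+0.2272²/2)·2.0691) / 0.326813 = (0.327171 + 0.069749) / 0.326813 = 1.214517
d₂ = d₁ − σ√T = 1.214517 − 0.326813 = 0.887704
e^{−rT} = e^{−0.0079·2.0691} = 0.983787
N(d₁) = 0.887725,  N(d₂) = 0.812650
Call price V = S·N(d₁) − K·e^{−rT}·N(d₂) = 87.964657 − 57.114466 = 30.850191
φ(d₁) = (1/√(2π))·e^{−d₁²/2} = 0.190812
Γ = φ(d₁) / (S·σ·√T) = 0.005892

price = 30.850191
Γ = 0.005892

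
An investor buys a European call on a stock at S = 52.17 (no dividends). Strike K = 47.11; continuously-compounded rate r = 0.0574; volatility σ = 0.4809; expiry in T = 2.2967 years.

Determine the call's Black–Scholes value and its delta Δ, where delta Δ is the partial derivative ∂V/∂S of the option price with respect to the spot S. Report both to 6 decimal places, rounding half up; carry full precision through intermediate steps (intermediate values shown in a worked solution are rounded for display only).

price = 19.376657
Δ = 0.753414

σ√T = 0.4809·√2.2967 = 0.728798
d₁ = (ln(S/K) + (r+σ²/2)T) / (σ√T) = (ln(52.17/47.11) + (0.0574+0.4809²/2)·2.2967) / 0.728798 = (0.102022 + 0.397404) / 0.728798 = 0.685274
d₂ = d₁ − σ√T = 0.685274 − 0.728798 = -0.043524
e^{−rT} = e^{−0.0574·2.2967} = 0.876489
N(d₁) = 0.753414,  N(d₂) = 0.482642
Call price V = S·N(d₁) − K·e^{−rT}·N(d₂) = 39.305630 − 19.928973 = 19.376657
Δ = N(d₁) = 0.753414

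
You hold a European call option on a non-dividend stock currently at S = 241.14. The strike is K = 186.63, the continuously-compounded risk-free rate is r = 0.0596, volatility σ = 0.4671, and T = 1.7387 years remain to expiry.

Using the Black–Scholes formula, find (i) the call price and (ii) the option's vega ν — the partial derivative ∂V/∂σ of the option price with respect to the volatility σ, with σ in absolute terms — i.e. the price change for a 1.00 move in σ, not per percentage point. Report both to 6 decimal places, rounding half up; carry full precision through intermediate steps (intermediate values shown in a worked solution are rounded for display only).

σ√T = 0.4671·√1.7387 = 0.615917
d₁ = (ln(S/K) + (r+σ²/2)T) / (σ√T) = (ln(241.14/186.63) + (0.0596+0.4671²/2)·1.7387) / 0.615917 = (0.256250 + 0.293303) / 0.615917 = 0.892252
d₂ = d₁ − σ√T = 0.892252 − 0.615917 = 0.276335
e^{−rT} = e^{−0.0596·1.7387} = 0.901562
N(d₁) = 0.813871,  N(d₂) = 0.608855
Call price V = S·N(d₁) − K·e^{−rT}·N(d₂) = 196.256852 − 102.444952 = 93.811900
φ(d₁) = (1/√(2π))·e^{−d₁²/2} = 0.267939
ν = S·φ(d₁)·√T = 85.195737

price = 93.811900
ν = 85.195737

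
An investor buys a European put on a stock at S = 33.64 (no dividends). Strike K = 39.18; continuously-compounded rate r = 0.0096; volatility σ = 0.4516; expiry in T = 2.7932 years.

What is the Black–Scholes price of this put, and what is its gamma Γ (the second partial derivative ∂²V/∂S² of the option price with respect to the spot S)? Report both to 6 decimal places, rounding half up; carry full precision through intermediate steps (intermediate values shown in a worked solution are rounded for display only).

σ√T = 0.4516·√2.7932 = 0.754753
d₁ = (ln(S/K) + (r+σ²/2)T) / (σ√T) = (ln(33.64/39.18) + (0.0096+0.4516²/2)·2.7932) / 0.754753 = (-0.152451 + 0.311641) / 0.754753 = 0.210917
d₂ = d₁ − σ√T = 0.210917 − 0.754753 = -0.543836
e^{−rT} = e^{−0.0096·2.7932} = 0.973542
N(−d₁) = 0.416476,  N(−d₂) = 0.706723
Put price V = K·e^{−rT}·N(−d₂) − S·N(−d₁) = 26.956785 − 14.010252 = 12.946532
φ(d₁) = (1/√(2π))·e^{−d₁²/2} = 0.390167
Γ = φ(d₁) / (S·σ·√T) = 0.015367

price = 12.946532
Γ = 0.015367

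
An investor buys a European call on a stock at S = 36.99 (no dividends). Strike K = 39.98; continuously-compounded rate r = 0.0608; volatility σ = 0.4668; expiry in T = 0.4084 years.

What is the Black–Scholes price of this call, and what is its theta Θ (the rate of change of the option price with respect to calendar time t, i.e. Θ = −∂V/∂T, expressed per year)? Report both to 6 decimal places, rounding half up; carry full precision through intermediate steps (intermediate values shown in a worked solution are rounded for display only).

price = 3.570409
Θ = -6.269548

σ√T = 0.4668·√0.4084 = 0.298314
d₁ = (ln(S/K) + (r+σ²/2)T) / (σ√T) = (ln(36.99/39.98) + (0.0608+0.4668²/2)·0.4084) / 0.298314 = (-0.077732 + 0.069326) / 0.298314 = -0.028176
d₂ = d₁ − σ√T = -0.028176 − 0.298314 = -0.326490
e^{−rT} = e^{−0.0608·0.4084} = 0.975475
N(d₁) = 0.488761,  N(d₂) = 0.372027
Call price V = S·N(d₁) − K·e^{−rT}·N(d₂) = 18.079262 − 14.508853 = 3.570409
φ(d₁) = (1/√(2π))·e^{−d₁²/2} = 0.398784
Θ = −S·φ(d₁)·σ/(2√T) − r·K·e^{−rT}·N(d₂) = −5.387410 − 0.882138 = -6.269548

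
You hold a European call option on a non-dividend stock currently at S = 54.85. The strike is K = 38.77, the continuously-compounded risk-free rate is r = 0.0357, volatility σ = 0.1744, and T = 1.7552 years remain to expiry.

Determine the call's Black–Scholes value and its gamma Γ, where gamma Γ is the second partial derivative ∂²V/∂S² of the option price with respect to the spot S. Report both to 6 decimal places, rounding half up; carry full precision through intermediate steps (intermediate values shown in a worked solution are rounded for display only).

σ√T = 0.1744·√1.7552 = 0.231052
d₁ = (ln(S/K) + (r+σ²/2)T) / (σ√T) = (ln(54.85/38.77) + (0.0357+0.1744²/2)·1.7552) / 0.231052 = (0.346955 + 0.089353) / 0.231052 = 1.888356
d₂ = d₁ − σ√T = 1.888356 − 0.231052 = 1.657304
e^{−rT} = e^{−0.0357·1.7552} = 0.939262
N(d₁) = 0.970511,  N(d₂) = 0.951271
Call price V = S·N(d₁) − K·e^{−rT}·N(d₂) = 53.232525 − 34.640719 = 18.591806
φ(d₁) = (1/√(2π))·e^{−d₁²/2} = 0.067079
Γ = φ(d₁) / (S·σ·√T) = 0.005293

price = 18.591806
Γ = 0.005293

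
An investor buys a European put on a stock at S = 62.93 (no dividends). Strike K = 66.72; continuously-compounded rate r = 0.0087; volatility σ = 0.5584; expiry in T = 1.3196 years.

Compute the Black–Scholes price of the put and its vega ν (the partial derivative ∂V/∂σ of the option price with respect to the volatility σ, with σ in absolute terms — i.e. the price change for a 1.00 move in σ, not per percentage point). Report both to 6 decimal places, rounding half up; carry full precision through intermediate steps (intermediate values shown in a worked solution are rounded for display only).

σ√T = 0.5584·√1.3196 = 0.641456
d₁ = (ln(S/K) + (r+σ²/2)T) / (σ√T) = (ln(62.93/66.72) + (0.0087+0.5584²/2)·1.3196) / 0.641456 = (-0.058482 + 0.217213) / 0.641456 = 0.247455
d₂ = d₁ − σ√T = 0.247455 − 0.641456 = -0.394001
e^{−rT} = e^{−0.0087·1.3196} = 0.988585
N(−d₁) = 0.402278,  N(−d₂) = 0.653210
Put price V = K·e^{−rT}·N(−d₂) − S·N(−d₁) = 43.084666 − 25.315359 = 17.769307
φ(d₁) = (1/√(2π))·e^{−d₁²/2} = 0.386913
ν = S·φ(d₁)·√T = 27.969981

price = 17.769307
ν = 27.969981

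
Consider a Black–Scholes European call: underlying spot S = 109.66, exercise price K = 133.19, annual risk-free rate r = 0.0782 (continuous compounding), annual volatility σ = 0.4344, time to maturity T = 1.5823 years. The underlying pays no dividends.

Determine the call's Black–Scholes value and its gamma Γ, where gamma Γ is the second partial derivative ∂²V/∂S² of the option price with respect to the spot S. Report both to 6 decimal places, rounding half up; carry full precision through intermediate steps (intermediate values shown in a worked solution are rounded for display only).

price = 20.660382
Γ = 0.006589

σ√T = 0.4344·√1.5823 = 0.546430
d₁ = (ln(S/K) + (r+σ²/2)T) / (σ√T) = (ln(109.66/133.19) + (0.0782+0.4344²/2)·1.5823) / 0.546430 = (-0.194392 + 0.273029) / 0.546430 = 0.143910
d₂ = d₁ − σ√T = 0.143910 − 0.546430 = -0.402520
e^{−rT} = e^{−0.0782·1.5823} = 0.883613
N(d₁) = 0.557214,  N(d₂) = 0.343651
Call price V = S·N(d₁) − K·e^{−rT}·N(d₂) = 61.104099 − 40.443717 = 20.660382
φ(d₁) = (1/√(2π))·e^{−d₁²/2} = 0.394833
Γ = φ(d₁) / (S·σ·√T) = 0.006589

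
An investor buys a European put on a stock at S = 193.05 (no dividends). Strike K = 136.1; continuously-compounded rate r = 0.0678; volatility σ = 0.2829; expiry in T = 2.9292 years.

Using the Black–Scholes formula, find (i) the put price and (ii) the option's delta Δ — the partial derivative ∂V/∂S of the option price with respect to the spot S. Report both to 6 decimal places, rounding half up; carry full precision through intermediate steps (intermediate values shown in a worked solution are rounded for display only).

price = 4.486724
Δ = -0.084685

σ√T = 0.2829·√2.9292 = 0.484181
d₁ = (ln(S/K) + (r+σ²/2)T) / (σ√T) = (ln(193.05/136.1) + (0.0678+0.2829²/2)·2.9292) / 0.484181 = (0.349559 + 0.315815) / 0.484181 = 1.374228
d₂ = d₁ − σ√T = 1.374228 − 0.484181 = 0.890047
e^{−rT} = e^{−0.0678·2.9292} = 0.819878
N(−d₁) = 0.084685,  N(−d₂) = 0.186720
Put price V = K·e^{−rT}·N(−d₂) − S·N(−d₁) = 20.835258 − 16.348534 = 4.486724
Δ = −N(−d₁) = -0.084685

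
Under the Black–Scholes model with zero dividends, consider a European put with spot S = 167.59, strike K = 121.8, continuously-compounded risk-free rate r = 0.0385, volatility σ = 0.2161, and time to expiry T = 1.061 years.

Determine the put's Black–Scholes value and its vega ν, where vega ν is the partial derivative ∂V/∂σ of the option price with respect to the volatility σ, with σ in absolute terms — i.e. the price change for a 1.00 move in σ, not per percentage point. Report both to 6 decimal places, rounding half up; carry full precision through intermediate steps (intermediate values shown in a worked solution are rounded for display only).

price = 0.692089
ν = 15.460001

σ√T = 0.2161·√1.061 = 0.222593
d₁ = (ln(S/K) + (r+σ²/2)T) / (σ√T) = (ln(167.59/121.8) + (0.0385+0.2161²/2)·1.061) / 0.222593 = (0.319140 + 0.065622) / 0.222593 = 1.728544
d₂ = d₁ − σ√T = 1.728544 − 0.222593 = 1.505950
e^{−rT} = e^{−0.0385·1.061} = 0.959975
N(−d₁) = 0.041945,  N(−d₂) = 0.066040
Put price V = K·e^{−rT}·N(−d₂) − S·N(−d₁) = 7.721716 − 7.029628 = 0.692089
φ(d₁) = (1/√(2π))·e^{−d₁²/2} = 0.089558
ν = S·φ(d₁)·√T = 15.460001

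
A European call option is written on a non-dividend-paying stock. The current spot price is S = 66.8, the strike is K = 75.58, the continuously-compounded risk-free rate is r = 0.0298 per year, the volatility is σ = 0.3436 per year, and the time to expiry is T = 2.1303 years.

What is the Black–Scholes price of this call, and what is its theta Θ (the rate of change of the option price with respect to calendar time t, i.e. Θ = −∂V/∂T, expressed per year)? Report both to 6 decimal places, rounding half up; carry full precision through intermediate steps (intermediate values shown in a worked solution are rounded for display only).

σ√T = 0.3436·√2.1303 = 0.501503
d₁ = (ln(S/K) + (r+σ²/2)T) / (σ√T) = (ln(66.8/75.58) + (0.0298+0.3436²/2)·2.1303) / 0.501503 = (-0.123489 + 0.189236) / 0.501503 = 0.131100
d₂ = d₁ − σ√T = 0.131100 − 0.501503 = -0.370403
e^{−rT} = e^{−0.0298·2.1303} = 0.938490
N(d₁) = 0.552152,  N(d₂) = 0.355541
Call price V = S·N(d₁) − K·e^{−rT}·N(d₂) = 36.883742 − 25.218912 = 11.664830
φ(d₁) = (1/√(2π))·e^{−d₁²/2} = 0.395529
Θ = −S·φ(d₁)·σ/(2√T) − r·K·e^{−rT}·N(d₂) = −3.109977 − 0.751524 = -3.861500

price = 11.664830
Θ = -3.861500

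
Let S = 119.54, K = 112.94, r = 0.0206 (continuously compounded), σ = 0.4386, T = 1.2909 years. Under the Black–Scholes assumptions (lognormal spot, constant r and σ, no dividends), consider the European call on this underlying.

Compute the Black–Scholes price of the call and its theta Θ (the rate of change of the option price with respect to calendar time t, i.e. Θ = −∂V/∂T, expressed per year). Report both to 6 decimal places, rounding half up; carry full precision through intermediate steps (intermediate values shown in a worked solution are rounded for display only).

σ√T = 0.4386·√1.2909 = 0.498328
d₁ = (ln(S/K) + (r+σ²/2)T) / (σ√T) = (ln(119.54/112.94) + (0.0206+0.4386²/2)·1.2909) / 0.498328 = (0.056794 + 0.150758) / 0.498328 = 0.416497
d₂ = d₁ − σ√T = 0.416497 − 0.498328 = -0.081830
e^{−rT} = e^{−0.0206·1.2909} = 0.973758
N(d₁) = 0.661477,  N(d₂) = 0.467391
Call price V = S·N(d₁) − K·e^{−rT}·N(d₂) = 79.072950 − 51.401876 = 27.671074
φ(d₁) = (1/√(2π))·e^{−d₁²/2} = 0.365798
Θ = −S·φ(d₁)·σ/(2√T) − r·K·e^{−rT}·N(d₂) = −8.440091 − 1.058879 = -9.498970

price = 27.671074
Θ = -9.498970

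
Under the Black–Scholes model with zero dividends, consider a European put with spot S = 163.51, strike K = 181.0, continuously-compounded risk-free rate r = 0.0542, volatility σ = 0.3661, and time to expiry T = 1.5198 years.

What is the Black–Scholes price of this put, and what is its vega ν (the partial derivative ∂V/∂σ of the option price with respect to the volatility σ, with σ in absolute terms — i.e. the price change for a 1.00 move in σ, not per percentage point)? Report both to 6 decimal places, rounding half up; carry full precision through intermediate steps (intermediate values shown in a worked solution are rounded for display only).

σ√T = 0.3661·√1.5198 = 0.451329
d₁ = (ln(S/K) + (r+σ²/2)T) / (σ√T) = (ln(163.51/181.0) + (0.0542+0.3661²/2)·1.5198) / 0.451329 = (-0.101623 + 0.184222) / 0.451329 = 0.183013
d₂ = d₁ − σ√T = 0.183013 − 0.451329 = -0.268316
e^{−rT} = e^{−0.0542·1.5198} = 0.920928
N(−d₁) = 0.427394,  N(−d₂) = 0.605772
Put price V = K·e^{−rT}·N(−d₂) − S·N(−d₁) = 100.974895 − 69.883170 = 31.091725
φ(d₁) = (1/√(2π))·e^{−d₁²/2} = 0.392317
ν = S·φ(d₁)·√T = 79.081431

price = 31.091725
ν = 79.081431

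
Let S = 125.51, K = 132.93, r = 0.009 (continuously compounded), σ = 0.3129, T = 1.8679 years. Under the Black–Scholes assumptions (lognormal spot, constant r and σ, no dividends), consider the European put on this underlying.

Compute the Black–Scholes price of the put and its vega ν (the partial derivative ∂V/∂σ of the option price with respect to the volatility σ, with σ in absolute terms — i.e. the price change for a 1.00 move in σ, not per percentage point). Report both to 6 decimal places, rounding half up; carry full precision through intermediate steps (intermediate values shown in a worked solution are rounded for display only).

price = 24.389469
ν = 67.951551

σ√T = 0.3129·√1.8679 = 0.427644
d₁ = (ln(S/K) + (r+σ²/2)T) / (σ√T) = (ln(125.51/132.93) + (0.009+0.3129²/2)·1.8679) / 0.427644 = (-0.057437 + 0.108251) / 0.427644 = 0.118822
d₂ = d₁ − σ√T = 0.118822 − 0.427644 = -0.308822
e^{−rT} = e^{−0.009·1.8679} = 0.983329
N(−d₁) = 0.452708,  N(−d₂) = 0.621271
Put price V = K·e^{−rT}·N(−d₂) − S·N(−d₁) = 81.208869 − 56.819400 = 24.389469
φ(d₁) = (1/√(2π))·e^{−d₁²/2} = 0.396136
ν = S·φ(d₁)·√T = 67.951551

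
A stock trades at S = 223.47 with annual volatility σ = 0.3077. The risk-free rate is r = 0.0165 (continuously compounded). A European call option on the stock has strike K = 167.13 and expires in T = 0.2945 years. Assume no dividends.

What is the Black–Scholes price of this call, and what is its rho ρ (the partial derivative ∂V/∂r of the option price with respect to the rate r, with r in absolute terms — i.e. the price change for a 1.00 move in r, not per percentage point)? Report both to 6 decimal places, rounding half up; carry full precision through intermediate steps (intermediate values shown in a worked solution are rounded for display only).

σ√T = 0.3077·√0.2945 = 0.166982
d₁ = (ln(S/K) + (r+σ²/2)T) / (σ√T) = (ln(223.47/167.13) + (0.0165+0.3077²/2)·0.2945) / 0.166982 = (0.290505 + 0.018801) / 0.166982 = 1.852329
d₂ = d₁ − σ√T = 1.852329 − 0.166982 = 1.685347
e^{−rT} = e^{−0.0165·0.2945} = 0.995153
N(d₁) = 0.968011,  N(d₂) = 0.954039
Call price V = S·N(d₁) − K·e^{−rT}·N(d₂) = 216.321357 − 158.675649 = 57.645708
ρ = K·T·e^{−rT}·N(d₂) = 46.729979

price = 57.645708
ρ = 46.729979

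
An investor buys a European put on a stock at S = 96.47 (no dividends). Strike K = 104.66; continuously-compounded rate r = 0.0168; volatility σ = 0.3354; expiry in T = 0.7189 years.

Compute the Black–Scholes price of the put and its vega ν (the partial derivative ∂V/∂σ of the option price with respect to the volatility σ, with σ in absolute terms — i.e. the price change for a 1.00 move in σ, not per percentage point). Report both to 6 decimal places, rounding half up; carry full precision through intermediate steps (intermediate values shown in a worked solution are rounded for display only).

σ√T = 0.3354·√0.7189 = 0.284379
d₁ = (ln(S/K) + (r+σ²/2)T) / (σ√T) = (ln(96.47/104.66) + (0.0168+0.3354²/2)·0.7189) / 0.284379 = (-0.081485 + 0.052513) / 0.284379 = -0.101877
d₂ = d₁ − σ√T = -0.101877 − 0.284379 = -0.386256
e^{−rT} = e^{−0.0168·0.7189} = 0.987995
N(−d₁) = 0.540573,  N(−d₂) = 0.650346
Put price V = K·e^{−rT}·N(−d₂) − S·N(−d₁) = 67.248149 − 52.149072 = 15.099077
φ(d₁) = (1/√(2π))·e^{−d₁²/2} = 0.396877
ν = S·φ(d₁)·√T = 32.462564

price = 15.099077
ν = 32.462564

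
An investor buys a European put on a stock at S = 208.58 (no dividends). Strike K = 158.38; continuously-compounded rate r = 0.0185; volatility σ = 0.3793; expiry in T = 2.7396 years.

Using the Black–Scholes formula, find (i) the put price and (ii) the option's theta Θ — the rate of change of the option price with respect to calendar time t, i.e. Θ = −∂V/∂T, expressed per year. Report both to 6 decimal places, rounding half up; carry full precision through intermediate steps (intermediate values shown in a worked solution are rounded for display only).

price = 20.816878
Θ = -5.572279

σ√T = 0.3793·√2.7396 = 0.627807
d₁ = (ln(S/K) + (r+σ²/2)T) / (σ√T) = (ln(208.58/158.38) + (0.0185+0.3793²/2)·2.7396) / 0.627807 = (0.275325 + 0.247754) / 0.627807 = 0.833184
d₂ = d₁ − σ√T = 0.833184 − 0.627807 = 0.205377
e^{−rT} = e^{−0.0185·2.7396} = 0.950580
N(−d₁) = 0.202370,  N(−d₂) = 0.418639
Put price V = K·e^{−rT}·N(−d₂) − S·N(−d₁) = 63.027309 − 42.210432 = 20.816878
φ(d₁) = (1/√(2π))·e^{−d₁²/2} = 0.281947
Θ = −S·φ(d₁)·σ/(2√T) + r·K·e^{−rT}·N(−d₂) = −6.738284 + 1.166005 = -5.572279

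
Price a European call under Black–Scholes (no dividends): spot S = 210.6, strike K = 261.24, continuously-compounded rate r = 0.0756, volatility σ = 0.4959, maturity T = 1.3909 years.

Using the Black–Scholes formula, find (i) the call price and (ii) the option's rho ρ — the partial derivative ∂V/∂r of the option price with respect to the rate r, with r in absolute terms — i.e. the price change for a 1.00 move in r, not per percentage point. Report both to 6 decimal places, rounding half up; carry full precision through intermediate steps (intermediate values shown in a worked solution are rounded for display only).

price = 39.871546
ρ = 103.110502

σ√T = 0.4959·√1.3909 = 0.584847
d₁ = (ln(S/K) + (r+σ²/2)T) / (σ√T) = (ln(210.6/261.24) + (0.0756+0.4959²/2)·1.3909) / 0.584847 = (-0.215479 + 0.276175) / 0.584847 = 0.103781
d₂ = d₁ − σ√T = 0.103781 − 0.584847 = -0.481066
e^{−rT} = e^{−0.0756·1.3909} = 0.900188
N(d₁) = 0.541328,  N(d₂) = 0.315235
Call price V = S·N(d₁) − K·e^{−rT}·N(d₂) = 114.003764 − 74.132218 = 39.871546
ρ = K·T·e^{−rT}·N(d₂) = 103.110502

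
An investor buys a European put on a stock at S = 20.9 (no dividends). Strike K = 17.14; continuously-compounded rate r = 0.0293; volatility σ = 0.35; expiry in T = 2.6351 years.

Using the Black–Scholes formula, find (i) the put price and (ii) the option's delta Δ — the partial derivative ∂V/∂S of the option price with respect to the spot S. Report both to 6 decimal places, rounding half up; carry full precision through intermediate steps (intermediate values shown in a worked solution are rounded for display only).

σ√T = 0.35·√2.6351 = 0.568155
d₁ = (ln(S/K) + (r+σ²/2)T) / (σ√T) = (ln(20.9/17.14) + (0.0293+0.35²/2)·2.6351) / 0.568155 = (0.198334 + 0.238608) / 0.568155 = 0.769056
d₂ = d₁ − σ√T = 0.769056 − 0.568155 = 0.200901
e^{−rT} = e^{−0.0293·2.6351} = 0.925697
N(−d₁) = 0.220930,  N(−d₂) = 0.420388
Put price V = K·e^{−rT}·N(−d₂) − S·N(−d₁) = 6.670063 − 4.617440 = 2.052623
Δ = −N(−d₁) = -0.220930

price = 2.052623
Δ = -0.220930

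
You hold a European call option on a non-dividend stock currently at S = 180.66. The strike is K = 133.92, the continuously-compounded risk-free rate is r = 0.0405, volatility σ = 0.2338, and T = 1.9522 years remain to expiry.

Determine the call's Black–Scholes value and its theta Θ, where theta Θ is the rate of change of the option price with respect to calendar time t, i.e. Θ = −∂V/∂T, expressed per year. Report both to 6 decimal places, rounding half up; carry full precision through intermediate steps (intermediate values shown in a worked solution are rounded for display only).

σ√T = 0.2338·√1.9522 = 0.326668
d₁ = (ln(S/K) + (r+σ²/2)T) / (σ√T) = (ln(180.66/133.92) + (0.0405+0.2338²/2)·1.9522) / 0.326668 = (0.299374 + 0.132420) / 0.326668 = 1.321814
d₂ = d₁ − σ√T = 1.321814 − 0.326668 = 0.995146
e^{−rT} = e^{−0.0405·1.9522} = 0.923981
N(d₁) = 0.906885,  N(d₂) = 0.840167
Call price V = S·N(d₁) − K·e^{−rT}·N(d₂) = 163.837827 − 103.961876 = 59.875951
φ(d₁) = (1/√(2π))·e^{−d₁²/2} = 0.166538
Θ = −S·φ(d₁)·σ/(2√T) − r·K·e^{−rT}·N(d₂) = −2.517252 − 4.210456 = -6.727707

price = 59.875951
Θ = -6.727707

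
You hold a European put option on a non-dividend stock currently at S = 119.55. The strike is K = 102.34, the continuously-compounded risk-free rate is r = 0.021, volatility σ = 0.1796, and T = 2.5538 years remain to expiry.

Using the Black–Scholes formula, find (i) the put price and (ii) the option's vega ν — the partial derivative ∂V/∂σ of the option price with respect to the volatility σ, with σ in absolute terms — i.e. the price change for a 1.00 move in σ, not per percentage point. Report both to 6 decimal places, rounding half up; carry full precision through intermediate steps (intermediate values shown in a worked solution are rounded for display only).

price = 4.182580
ν = 52.115573

σ√T = 0.1796·√2.5538 = 0.287012
d₁ = (ln(S/K) + (r+σ²/2)T) / (σ√T) = (ln(119.55/102.34) + (0.021+0.1796²/2)·2.5538) / 0.287012 = (0.155434 + 0.094818) / 0.287012 = 0.871922
d₂ = d₁ − σ√T = 0.871922 − 0.287012 = 0.584910
e^{−rT} = e^{−0.021·2.5538} = 0.947783
N(−d₁) = 0.191626,  N(−d₂) = 0.279304
Put price V = K·e^{−rT}·N(−d₂) − S·N(−d₁) = 27.091420 − 22.908840 = 4.182580
φ(d₁) = (1/√(2π))·e^{−d₁²/2} = 0.272788
ν = S·φ(d₁)·√T = 52.115573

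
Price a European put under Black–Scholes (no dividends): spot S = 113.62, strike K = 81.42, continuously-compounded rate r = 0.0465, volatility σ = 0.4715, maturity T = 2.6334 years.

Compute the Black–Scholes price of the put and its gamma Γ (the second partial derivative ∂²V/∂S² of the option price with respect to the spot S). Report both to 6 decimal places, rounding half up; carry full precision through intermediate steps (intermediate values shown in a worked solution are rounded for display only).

σ√T = 0.4715·√2.6334 = 0.765139
d₁ = (ln(S/K) + (r+σ²/2)T) / (σ√T) = (ln(113.62/81.42) + (0.0465+0.4715²/2)·2.6334) / 0.765139 = (0.333239 + 0.415172) / 0.765139 = 0.978137
d₂ = d₁ − σ√T = 0.978137 − 0.765139 = 0.212998
e^{−rT} = e^{−0.0465·2.6334} = 0.884747
N(−d₁) = 0.164003,  N(−d₂) = 0.415664
Put price V = K·e^{−rT}·N(−d₂) − S·N(−d₁) = 29.942840 − 18.634058 = 11.308782
φ(d₁) = (1/√(2π))·e^{−d₁²/2} = 0.247260
Γ = φ(d₁) / (S·σ·√T) = 0.002844

price = 11.308782
Γ = 0.002844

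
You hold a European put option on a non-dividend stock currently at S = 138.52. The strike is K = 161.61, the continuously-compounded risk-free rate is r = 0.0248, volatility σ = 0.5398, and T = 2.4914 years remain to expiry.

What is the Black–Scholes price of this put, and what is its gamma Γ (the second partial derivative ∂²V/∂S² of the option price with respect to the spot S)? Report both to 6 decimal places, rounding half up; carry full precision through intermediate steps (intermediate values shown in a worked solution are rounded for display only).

price = 54.877576
Γ = 0.003214

σ√T = 0.5398·√2.4914 = 0.852029
d₁ = (ln(S/K) + (r+σ²/2)T) / (σ√T) = (ln(138.52/161.61) + (0.0248+0.5398²/2)·2.4914) / 0.852029 = (-0.154171 + 0.424764) / 0.852029 = 0.317586
d₂ = d₁ − σ√T = 0.317586 − 0.852029 = -0.534444
e^{−rT} = e^{−0.0248·2.4914} = 0.940083
N(−d₁) = 0.375400,  N(−d₂) = 0.703483
Put price V = K·e^{−rT}·N(−d₂) − S·N(−d₁) = 106.877922 − 52.000345 = 54.877576
φ(d₁) = (1/√(2π))·e^{−d₁²/2} = 0.379322
Γ = φ(d₁) / (S·σ·√T) = 0.003214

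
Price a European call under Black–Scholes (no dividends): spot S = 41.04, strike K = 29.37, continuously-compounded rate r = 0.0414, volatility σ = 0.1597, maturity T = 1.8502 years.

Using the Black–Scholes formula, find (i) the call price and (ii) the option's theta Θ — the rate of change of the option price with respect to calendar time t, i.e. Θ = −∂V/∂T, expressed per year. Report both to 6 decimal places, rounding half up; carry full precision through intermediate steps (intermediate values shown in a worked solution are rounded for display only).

price = 13.917061
Θ = -1.214070

σ√T = 0.1597·√1.8502 = 0.217227
d₁ = (ln(S/K) + (r+σ²/2)T) / (σ√T) = (ln(41.04/29.37) + (0.0414+0.1597²/2)·1.8502) / 0.217227 = (0.334573 + 0.100192) / 0.217227 = 2.001432
d₂ = d₁ − σ√T = 2.001432 − 0.217227 = 1.784205
e^{−rT} = e^{−0.0414·1.8502} = 0.926262
N(d₁) = 0.977327,  N(d₂) = 0.962805
Call price V = S·N(d₁) − K·e^{−rT}·N(d₂) = 40.109504 − 26.192442 = 13.917061
φ(d₁) = (1/√(2π))·e^{−d₁²/2} = 0.053836
Θ = −S·φ(d₁)·σ/(2√T) − r·K·e^{−rT}·N(d₂) = −0.129703 − 1.084367 = -1.214070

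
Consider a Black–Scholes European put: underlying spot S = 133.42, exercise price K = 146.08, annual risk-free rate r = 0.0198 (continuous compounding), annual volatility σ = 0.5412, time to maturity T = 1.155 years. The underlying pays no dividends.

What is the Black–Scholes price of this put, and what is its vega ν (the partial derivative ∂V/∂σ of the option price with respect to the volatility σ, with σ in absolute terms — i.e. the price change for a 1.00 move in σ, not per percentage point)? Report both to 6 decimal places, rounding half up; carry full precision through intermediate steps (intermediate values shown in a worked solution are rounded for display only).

price = 36.484955
ν = 56.341283

σ√T = 0.5412·√1.155 = 0.581633
d₁ = (ln(S/K) + (r+σ²/2)T) / (σ√T) = (ln(133.42/146.08) + (0.0198+0.5412²/2)·1.155) / 0.581633 = (-0.090652 + 0.192017) / 0.581633 = 0.174276
d₂ = d₁ − σ√T = 0.174276 − 0.581633 = -0.407356
e^{−rT} = e^{−0.0198·1.155} = 0.977391
N(−d₁) = 0.430824,  N(−d₂) = 0.658127
Put price V = K·e^{−rT}·N(−d₂) − S·N(−d₁) = 93.965504 − 57.480549 = 36.484955
φ(d₁) = (1/√(2π))·e^{−d₁²/2} = 0.392930
ν = S·φ(d₁)·√T = 56.341283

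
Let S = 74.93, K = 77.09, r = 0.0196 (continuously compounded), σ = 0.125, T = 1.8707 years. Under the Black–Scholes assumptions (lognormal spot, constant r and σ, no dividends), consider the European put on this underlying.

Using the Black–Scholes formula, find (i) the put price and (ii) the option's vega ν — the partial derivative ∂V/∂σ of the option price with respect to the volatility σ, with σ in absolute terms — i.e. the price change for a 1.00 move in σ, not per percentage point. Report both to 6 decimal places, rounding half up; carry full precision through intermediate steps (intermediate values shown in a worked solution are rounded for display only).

price = 4.781706
ν = 40.521468

σ√T = 0.125·√1.8707 = 0.170967
d₁ = (ln(S/K) + (r+σ²/2)T) / (σ√T) = (ln(74.93/77.09) + (0.0196+0.125²/2)·1.8707) / 0.170967 = (-0.028419 + 0.051281) / 0.170967 = 0.133718
d₂ = d₁ − σ√T = 0.133718 − 0.170967 = -0.037249
e^{−rT} = e^{−0.0196·1.8707} = 0.963998
N(−d₁) = 0.446813,  N(−d₂) = 0.514857
Put price V = K·e^{−rT}·N(−d₂) − S·N(−d₁) = 38.261391 − 33.479685 = 4.781706
φ(d₁) = (1/√(2π))·e^{−d₁²/2} = 0.395392
ν = S·φ(d₁)·√T = 40.521468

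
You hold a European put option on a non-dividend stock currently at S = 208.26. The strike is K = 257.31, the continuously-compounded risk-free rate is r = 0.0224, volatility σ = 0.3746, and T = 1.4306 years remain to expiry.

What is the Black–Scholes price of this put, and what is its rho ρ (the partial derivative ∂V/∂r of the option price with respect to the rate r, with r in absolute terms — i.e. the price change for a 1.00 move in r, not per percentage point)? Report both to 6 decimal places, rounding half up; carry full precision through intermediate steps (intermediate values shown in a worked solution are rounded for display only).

σ√T = 0.3746·√1.4306 = 0.448050
d₁ = (ln(S/K) + (r+σ²/2)T) / (σ√T) = (ln(208.26/257.31) + (0.0224+0.3746²/2)·1.4306) / 0.448050 = (-0.211494 + 0.132420) / 0.448050 = -0.176485
d₂ = d₁ − σ√T = -0.176485 − 0.448050 = -0.624536
e^{−rT} = e^{−0.0224·1.4306} = 0.968463
N(−d₁) = 0.570044,  N(−d₂) = 0.733862
Put price V = K·e^{−rT}·N(−d₂) − S·N(−d₁) = 182.874830 − 118.717281 = 64.157549
ρ = −K·T·e^{−rT}·N(−d₂) = -261.620732

price = 64.157549
ρ = -261.620732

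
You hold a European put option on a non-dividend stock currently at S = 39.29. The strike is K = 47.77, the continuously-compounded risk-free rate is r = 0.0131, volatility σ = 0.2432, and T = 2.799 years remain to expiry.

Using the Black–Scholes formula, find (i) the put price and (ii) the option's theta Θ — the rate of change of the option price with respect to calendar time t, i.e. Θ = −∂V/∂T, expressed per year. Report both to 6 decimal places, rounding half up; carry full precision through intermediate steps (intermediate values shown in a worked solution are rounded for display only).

price = 10.767520
Θ = -0.683040

σ√T = 0.2432·√2.799 = 0.406879
d₁ = (ln(S/K) + (r+σ²/2)T) / (σ√T) = (ln(39.29/47.77) + (0.0131+0.2432²/2)·2.799) / 0.406879 = (-0.195428 + 0.119442) / 0.406879 = -0.186753
d₂ = d₁ − σ√T = -0.186753 − 0.406879 = -0.593632
e^{−rT} = e^{−0.0131·2.799} = 0.963997
N(−d₁) = 0.574073,  N(−d₂) = 0.723621
Put price V = K·e^{−rT}·N(−d₂) − S·N(−d₁) = 33.322839 − 22.555319 = 10.767520
φ(d₁) = (1/√(2π))·e^{−d₁²/2} = 0.392046
Θ = −S·φ(d₁)·σ/(2√T) + r·K·e^{−rT}·N(−d₂) = −1.119569 + 0.436529 = -0.683040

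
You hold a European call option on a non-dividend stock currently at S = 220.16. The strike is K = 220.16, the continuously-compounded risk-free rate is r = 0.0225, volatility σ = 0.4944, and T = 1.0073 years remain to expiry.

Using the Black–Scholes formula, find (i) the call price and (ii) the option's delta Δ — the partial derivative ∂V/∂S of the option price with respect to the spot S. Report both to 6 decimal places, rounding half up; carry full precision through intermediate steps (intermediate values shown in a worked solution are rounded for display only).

σ√T = 0.4944·√1.0073 = 0.496201
d₁ = (ln(S/K) + (r+σ²/2)T) / (σ√T) = (ln(220.16/220.16) + (0.0225+0.4944²/2)·1.0073) / 0.496201 = (0.000000 + 0.145772) / 0.496201 = 0.293776
d₂ = d₁ − σ√T = 0.293776 − 0.496201 = -0.202425
e^{−rT} = e^{−0.0225·1.0073} = 0.977591
N(d₁) = 0.615536,  N(d₂) = 0.419792
Call price V = S·N(d₁) − K·e^{−rT}·N(d₂) = 135.516301 − 90.350346 = 45.165955
Δ = N(d₁) = 0.615536

price = 45.165955
Δ = 0.615536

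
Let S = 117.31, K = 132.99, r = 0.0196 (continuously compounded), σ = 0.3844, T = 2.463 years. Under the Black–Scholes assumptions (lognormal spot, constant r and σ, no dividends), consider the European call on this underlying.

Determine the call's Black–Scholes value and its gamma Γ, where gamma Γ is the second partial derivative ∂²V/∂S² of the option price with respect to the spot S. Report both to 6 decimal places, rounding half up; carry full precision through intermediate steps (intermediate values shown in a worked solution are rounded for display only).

price = 24.449550
Γ = 0.005553

σ√T = 0.3844·√2.463 = 0.603275
d₁ = (ln(S/K) + (r+σ²/2)T) / (σ√T) = (ln(117.31/132.99) + (0.0196+0.3844²/2)·2.463) / 0.603275 = (-0.125454 + 0.230245) / 0.603275 = 0.173704
d₂ = d₁ − σ√T = 0.173704 − 0.603275 = -0.429571
e^{−rT} = e^{−0.0196·2.463} = 0.952872
N(d₁) = 0.568951,  N(d₂) = 0.333754
Call price V = S·N(d₁) − K·e^{−rT}·N(d₂) = 66.743644 − 42.294094 = 24.449550
φ(d₁) = (1/√(2π))·e^{−d₁²/2} = 0.392969
Γ = φ(d₁) / (S·σ·√T) = 0.005553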